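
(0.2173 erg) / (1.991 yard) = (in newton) 1.194e-08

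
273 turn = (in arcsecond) 3.538e+08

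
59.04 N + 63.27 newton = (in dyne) 1.223e+07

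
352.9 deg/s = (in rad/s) 6.159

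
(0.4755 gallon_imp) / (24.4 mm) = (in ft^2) 0.9536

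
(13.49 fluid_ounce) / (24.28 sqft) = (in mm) 0.1769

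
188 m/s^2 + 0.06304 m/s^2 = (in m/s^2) 188.1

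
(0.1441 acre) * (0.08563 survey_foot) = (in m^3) 15.22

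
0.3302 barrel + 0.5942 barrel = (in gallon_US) 38.82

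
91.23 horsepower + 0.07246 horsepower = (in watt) 6.808e+04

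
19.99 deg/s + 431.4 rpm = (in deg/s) 2608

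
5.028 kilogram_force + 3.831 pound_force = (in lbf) 14.92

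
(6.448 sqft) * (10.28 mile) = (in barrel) 6.234e+04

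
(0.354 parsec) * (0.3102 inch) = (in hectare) 8.607e+09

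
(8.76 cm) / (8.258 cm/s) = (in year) 3.364e-08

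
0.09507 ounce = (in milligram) 2695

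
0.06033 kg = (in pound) 0.133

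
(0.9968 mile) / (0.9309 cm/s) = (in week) 0.2849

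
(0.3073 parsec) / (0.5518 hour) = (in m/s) 4.773e+12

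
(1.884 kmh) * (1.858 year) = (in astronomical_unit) 0.000205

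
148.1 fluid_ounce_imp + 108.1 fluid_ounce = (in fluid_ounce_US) 250.4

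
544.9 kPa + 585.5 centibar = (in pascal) 1.13e+06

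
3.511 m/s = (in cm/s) 351.1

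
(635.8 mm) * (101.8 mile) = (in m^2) 1.042e+05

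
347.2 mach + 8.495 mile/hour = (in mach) 347.2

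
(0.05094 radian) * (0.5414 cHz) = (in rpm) 0.002634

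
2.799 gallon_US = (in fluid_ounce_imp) 372.9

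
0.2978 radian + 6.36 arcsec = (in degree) 17.06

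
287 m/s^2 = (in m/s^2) 287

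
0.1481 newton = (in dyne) 1.481e+04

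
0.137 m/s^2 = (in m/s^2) 0.137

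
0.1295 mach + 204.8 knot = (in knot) 290.5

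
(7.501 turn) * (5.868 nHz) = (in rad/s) 2.766e-07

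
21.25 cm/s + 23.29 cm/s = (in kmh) 1.603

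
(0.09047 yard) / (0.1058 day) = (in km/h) 3.258e-05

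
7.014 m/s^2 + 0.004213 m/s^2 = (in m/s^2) 7.018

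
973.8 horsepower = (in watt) 7.262e+05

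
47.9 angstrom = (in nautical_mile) 2.586e-12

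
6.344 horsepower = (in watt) 4731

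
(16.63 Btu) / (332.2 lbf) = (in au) 7.937e-11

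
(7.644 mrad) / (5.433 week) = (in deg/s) 1.333e-07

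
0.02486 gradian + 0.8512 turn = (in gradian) 340.5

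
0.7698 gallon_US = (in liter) 2.914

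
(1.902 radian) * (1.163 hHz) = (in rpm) 2112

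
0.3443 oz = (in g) 9.761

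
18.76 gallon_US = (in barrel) 0.4467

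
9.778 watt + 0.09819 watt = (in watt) 9.876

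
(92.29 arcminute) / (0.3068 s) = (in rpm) 0.8356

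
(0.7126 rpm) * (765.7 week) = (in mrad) 3.456e+10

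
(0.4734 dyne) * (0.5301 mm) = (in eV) 1.566e+10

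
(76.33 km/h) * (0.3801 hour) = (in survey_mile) 18.03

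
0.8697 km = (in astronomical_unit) 5.814e-09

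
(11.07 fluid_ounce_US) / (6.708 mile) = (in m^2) 3.033e-08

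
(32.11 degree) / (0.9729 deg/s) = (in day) 0.000382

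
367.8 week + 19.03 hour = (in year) 7.056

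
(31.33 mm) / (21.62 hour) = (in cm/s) 4.025e-05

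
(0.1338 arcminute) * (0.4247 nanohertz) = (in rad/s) 1.653e-14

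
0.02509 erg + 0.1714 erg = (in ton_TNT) 4.696e-18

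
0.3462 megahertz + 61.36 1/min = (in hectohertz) 3462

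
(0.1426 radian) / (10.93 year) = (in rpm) 3.951e-09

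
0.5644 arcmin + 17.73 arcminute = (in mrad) 5.322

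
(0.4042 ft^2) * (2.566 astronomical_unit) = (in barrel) 9.067e+10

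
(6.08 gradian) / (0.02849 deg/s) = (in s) 192.1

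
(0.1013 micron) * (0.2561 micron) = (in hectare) 2.594e-18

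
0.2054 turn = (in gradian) 82.16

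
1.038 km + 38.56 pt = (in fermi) 1.038e+18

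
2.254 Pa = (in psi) 0.0003269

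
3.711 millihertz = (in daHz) 0.0003711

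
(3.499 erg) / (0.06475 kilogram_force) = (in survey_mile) 3.424e-10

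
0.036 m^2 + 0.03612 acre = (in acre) 0.03613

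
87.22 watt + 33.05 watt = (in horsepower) 0.1613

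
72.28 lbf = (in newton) 321.5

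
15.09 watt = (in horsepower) 0.02024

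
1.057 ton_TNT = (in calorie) 1.057e+09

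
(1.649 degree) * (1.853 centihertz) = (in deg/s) 0.03056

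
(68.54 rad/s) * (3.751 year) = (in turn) 1.29e+09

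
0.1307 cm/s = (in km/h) 0.004705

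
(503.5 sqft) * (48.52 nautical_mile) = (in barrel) 2.644e+07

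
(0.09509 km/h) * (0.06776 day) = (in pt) 4.383e+05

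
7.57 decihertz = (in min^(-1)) 45.42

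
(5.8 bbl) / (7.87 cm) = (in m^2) 11.72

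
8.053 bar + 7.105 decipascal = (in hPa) 8053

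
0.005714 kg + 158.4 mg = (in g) 5.872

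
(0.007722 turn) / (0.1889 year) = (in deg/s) 4.667e-07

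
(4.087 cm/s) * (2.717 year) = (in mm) 3.502e+09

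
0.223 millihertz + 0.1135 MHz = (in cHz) 1.135e+07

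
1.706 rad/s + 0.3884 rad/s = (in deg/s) 120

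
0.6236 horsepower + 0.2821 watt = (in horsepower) 0.624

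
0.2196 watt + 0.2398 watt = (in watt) 0.4594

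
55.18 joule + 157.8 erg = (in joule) 55.18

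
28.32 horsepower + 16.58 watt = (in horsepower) 28.34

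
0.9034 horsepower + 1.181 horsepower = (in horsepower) 2.084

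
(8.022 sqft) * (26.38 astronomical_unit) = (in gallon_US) 7.77e+14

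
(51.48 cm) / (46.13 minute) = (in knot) 0.0003615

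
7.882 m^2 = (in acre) 0.001948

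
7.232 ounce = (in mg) 2.05e+05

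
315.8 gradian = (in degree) 284.2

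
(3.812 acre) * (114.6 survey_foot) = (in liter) 5.389e+08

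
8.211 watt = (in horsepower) 0.01101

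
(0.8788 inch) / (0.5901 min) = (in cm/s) 0.06304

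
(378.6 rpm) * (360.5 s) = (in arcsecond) 2.948e+09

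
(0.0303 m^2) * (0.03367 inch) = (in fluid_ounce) 0.8762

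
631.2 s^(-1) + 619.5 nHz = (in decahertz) 63.12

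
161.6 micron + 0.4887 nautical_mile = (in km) 0.9051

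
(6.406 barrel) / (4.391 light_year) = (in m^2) 2.452e-17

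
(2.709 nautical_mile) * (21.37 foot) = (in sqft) 3.518e+05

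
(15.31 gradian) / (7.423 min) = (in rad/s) 0.00054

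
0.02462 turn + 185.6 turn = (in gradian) 7.425e+04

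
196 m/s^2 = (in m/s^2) 196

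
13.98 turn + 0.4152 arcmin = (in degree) 5033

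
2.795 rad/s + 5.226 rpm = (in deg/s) 191.5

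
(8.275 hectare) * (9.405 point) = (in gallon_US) 7.253e+04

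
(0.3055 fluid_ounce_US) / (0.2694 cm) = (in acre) 8.287e-07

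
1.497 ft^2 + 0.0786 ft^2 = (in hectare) 1.464e-05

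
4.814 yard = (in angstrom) 4.402e+10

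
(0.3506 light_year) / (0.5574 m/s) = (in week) 9.839e+09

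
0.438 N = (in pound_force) 0.09847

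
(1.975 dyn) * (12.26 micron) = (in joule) 2.421e-10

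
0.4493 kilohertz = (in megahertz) 0.0004493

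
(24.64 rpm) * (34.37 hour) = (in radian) 3.193e+05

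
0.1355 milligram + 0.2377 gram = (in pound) 0.0005243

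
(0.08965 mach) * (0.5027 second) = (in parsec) 4.973e-16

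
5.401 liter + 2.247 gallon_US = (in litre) 13.91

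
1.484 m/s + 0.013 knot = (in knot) 2.898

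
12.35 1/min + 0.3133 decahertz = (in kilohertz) 0.003339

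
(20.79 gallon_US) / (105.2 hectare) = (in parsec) 2.424e-24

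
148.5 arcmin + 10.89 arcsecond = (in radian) 0.04325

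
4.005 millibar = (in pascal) 400.5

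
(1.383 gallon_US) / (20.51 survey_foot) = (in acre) 2.069e-07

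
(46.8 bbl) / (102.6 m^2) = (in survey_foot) 0.2379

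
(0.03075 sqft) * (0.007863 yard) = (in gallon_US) 0.005426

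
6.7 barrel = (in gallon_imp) 234.3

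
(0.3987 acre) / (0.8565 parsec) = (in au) 4.081e-25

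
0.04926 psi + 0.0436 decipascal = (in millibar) 3.396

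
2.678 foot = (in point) 2314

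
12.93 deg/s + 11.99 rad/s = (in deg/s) 699.9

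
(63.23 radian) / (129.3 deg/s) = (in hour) 0.007783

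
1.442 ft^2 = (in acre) 3.31e-05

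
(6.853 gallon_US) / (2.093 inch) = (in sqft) 5.252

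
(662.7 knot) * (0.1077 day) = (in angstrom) 3.172e+16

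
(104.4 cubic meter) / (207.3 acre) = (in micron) 124.4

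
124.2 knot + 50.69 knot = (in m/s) 89.97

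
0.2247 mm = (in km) 2.247e-07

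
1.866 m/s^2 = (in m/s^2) 1.866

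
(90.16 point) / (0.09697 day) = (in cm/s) 0.0003796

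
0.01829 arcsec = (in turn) 1.411e-08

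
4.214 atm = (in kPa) 427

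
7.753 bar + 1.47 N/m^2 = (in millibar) 7753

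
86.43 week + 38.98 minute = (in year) 1.658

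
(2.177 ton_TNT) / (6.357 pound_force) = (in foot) 1.057e+09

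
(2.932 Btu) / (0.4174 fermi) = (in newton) 7.411e+18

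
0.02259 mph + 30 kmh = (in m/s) 8.343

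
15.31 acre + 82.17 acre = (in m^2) 3.945e+05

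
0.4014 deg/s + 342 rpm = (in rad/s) 35.82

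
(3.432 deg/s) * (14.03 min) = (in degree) 2889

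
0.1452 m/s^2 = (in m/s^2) 0.1452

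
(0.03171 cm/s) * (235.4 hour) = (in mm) 2.687e+05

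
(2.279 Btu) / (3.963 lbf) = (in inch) 5370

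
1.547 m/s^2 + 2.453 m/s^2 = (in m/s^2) 4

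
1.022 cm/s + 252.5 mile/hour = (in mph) 252.5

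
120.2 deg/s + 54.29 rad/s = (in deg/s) 3231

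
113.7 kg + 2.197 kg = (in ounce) 4088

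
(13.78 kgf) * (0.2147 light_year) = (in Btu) 2.602e+14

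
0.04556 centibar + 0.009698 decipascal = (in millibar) 0.4556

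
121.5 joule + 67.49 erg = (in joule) 121.5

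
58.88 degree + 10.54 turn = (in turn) 10.7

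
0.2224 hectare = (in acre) 0.5496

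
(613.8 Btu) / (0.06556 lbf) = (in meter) 2.221e+06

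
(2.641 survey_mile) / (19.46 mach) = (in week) 1.061e-06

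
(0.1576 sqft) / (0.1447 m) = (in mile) 6.287e-05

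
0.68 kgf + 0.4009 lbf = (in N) 8.452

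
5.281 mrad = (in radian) 0.005281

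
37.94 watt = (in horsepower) 0.05088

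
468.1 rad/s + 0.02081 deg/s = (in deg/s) 2.682e+04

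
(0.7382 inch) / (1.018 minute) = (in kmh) 0.001105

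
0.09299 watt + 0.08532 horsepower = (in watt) 63.72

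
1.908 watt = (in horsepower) 0.002559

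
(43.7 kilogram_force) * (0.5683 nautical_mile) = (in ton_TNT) 0.0001078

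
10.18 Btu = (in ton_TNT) 2.567e-06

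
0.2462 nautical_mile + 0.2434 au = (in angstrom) 3.641e+20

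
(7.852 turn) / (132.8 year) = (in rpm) 1.125e-07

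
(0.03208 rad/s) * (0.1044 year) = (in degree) 6.052e+06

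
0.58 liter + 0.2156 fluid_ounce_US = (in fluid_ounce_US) 19.83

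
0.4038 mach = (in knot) 267.3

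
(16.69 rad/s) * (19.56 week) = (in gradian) 1.257e+10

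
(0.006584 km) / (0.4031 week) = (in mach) 7.931e-08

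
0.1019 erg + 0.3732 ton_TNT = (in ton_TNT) 0.3732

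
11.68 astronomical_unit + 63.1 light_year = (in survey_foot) 1.959e+18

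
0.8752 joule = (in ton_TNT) 2.092e-10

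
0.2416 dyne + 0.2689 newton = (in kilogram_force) 0.02742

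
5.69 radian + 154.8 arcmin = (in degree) 328.6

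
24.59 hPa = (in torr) 18.44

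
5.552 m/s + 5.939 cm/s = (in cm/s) 561.1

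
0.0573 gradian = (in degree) 0.05157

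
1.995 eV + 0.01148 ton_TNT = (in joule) 4.803e+07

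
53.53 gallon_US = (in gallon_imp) 44.57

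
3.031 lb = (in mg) 1.375e+06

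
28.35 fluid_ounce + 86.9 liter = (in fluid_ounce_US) 2967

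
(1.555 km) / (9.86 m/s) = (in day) 0.001825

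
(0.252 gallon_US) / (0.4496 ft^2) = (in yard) 0.02498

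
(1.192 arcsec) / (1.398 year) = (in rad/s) 1.311e-13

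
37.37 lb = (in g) 1.695e+04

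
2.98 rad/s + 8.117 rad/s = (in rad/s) 11.1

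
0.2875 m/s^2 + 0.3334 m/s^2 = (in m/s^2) 0.6209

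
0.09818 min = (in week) 9.74e-06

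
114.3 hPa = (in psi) 1.658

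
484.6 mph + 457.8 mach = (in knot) 3.034e+05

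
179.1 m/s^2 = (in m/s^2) 179.1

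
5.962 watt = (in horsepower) 0.007995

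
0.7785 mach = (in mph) 593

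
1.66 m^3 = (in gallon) 438.5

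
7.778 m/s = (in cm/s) 777.8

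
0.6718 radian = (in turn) 0.1069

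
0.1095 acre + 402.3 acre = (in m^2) 1.628e+06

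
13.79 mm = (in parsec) 4.469e-19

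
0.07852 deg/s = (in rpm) 0.01309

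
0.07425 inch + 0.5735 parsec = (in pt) 5.016e+19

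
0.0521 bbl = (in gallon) 2.188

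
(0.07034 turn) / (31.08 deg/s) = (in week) 1.347e-06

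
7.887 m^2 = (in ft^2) 84.89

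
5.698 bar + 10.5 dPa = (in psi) 82.64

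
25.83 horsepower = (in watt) 1.926e+04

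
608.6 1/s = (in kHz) 0.6086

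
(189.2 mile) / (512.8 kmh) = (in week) 0.003534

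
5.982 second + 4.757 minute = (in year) 9.24e-06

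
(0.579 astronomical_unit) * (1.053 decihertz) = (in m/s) 9.121e+09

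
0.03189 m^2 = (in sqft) 0.3433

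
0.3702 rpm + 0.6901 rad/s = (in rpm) 6.96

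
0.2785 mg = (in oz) 9.824e-06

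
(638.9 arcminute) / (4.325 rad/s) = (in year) 1.363e-09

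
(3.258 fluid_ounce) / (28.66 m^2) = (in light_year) 3.553e-22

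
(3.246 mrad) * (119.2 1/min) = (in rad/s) 0.006449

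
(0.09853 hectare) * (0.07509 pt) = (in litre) 26.1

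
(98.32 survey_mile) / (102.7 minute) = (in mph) 57.44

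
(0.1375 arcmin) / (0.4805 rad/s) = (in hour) 2.312e-08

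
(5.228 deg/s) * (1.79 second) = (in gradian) 10.4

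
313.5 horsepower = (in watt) 2.338e+05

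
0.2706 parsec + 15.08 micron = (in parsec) 0.2706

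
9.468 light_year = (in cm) 8.957e+18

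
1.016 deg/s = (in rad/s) 0.01773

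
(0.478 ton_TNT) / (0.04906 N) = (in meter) 4.077e+10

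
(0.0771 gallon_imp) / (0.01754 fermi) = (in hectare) 1.998e+09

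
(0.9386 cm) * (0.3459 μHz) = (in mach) 9.535e-12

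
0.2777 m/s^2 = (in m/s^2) 0.2777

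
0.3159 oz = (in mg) 8956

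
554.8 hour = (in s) 1.997e+06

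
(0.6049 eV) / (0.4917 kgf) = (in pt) 5.697e-17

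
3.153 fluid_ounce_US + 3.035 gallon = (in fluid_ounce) 391.6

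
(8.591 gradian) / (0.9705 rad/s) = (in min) 0.002317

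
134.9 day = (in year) 0.3696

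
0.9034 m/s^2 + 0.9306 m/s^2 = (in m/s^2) 1.834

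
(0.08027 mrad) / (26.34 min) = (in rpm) 4.85e-07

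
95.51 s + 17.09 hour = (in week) 0.1019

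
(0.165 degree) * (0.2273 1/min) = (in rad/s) 1.091e-05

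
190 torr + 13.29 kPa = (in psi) 5.602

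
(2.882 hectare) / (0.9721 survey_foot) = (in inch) 3.829e+06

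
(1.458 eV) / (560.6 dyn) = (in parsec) 1.35e-33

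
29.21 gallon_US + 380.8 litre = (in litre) 491.4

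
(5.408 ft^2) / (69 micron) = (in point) 2.064e+07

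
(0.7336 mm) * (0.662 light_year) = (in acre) 1.135e+09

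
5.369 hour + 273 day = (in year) 0.7486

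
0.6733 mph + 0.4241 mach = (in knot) 281.3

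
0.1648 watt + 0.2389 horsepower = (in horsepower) 0.2391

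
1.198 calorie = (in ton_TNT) 1.198e-09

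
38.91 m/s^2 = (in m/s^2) 38.91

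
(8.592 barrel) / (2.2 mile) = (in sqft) 0.004153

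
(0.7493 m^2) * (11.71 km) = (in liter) 8.774e+06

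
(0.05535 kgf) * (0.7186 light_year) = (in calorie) 8.82e+14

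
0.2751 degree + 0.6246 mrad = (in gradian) 0.3454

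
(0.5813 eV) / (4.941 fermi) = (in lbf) 4.237e-06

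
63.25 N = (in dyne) 6.325e+06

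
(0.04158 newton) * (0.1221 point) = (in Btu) 1.698e-09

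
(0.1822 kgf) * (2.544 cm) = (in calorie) 0.01086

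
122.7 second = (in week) 0.0002029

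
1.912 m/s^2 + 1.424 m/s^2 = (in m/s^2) 3.336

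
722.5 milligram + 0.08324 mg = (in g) 0.7226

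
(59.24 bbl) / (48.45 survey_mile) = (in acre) 2.985e-08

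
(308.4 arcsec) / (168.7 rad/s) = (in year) 2.81e-13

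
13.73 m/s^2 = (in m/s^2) 13.73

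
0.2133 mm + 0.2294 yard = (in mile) 0.0001305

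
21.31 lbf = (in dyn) 9.479e+06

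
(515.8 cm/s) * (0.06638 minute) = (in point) 5.823e+04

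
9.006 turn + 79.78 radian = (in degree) 7813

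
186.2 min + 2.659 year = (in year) 2.659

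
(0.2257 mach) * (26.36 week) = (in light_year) 1.295e-07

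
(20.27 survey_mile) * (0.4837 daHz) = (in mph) 3.53e+05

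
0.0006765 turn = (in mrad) 4.251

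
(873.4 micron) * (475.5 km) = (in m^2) 415.3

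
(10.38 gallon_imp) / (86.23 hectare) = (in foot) 1.795e-07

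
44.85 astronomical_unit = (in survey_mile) 4.169e+09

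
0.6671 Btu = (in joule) 703.8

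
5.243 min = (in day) 0.003641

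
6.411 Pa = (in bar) 6.411e-05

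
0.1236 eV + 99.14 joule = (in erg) 9.914e+08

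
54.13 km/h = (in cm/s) 1504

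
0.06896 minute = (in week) 6.841e-06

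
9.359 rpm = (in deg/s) 56.15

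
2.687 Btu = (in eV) 1.769e+22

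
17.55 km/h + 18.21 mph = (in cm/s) 1302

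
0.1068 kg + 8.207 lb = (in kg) 3.829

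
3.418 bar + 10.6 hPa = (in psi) 49.73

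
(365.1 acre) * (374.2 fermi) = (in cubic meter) 5.529e-07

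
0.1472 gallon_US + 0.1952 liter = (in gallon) 0.1988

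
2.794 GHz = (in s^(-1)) 2.794e+09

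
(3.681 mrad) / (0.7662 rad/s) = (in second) 0.004804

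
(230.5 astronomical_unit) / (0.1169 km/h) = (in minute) 1.77e+13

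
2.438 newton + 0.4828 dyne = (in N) 2.438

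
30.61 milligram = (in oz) 0.00108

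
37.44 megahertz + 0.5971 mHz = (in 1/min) 2.246e+09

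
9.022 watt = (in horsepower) 0.0121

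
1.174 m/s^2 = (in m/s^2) 1.174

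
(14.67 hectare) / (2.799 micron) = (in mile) 3.257e+07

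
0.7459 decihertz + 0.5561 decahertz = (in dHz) 56.36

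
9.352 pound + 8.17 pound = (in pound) 17.52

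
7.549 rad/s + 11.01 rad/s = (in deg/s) 1063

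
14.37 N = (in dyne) 1.437e+06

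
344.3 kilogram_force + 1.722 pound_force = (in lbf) 760.8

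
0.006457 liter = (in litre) 0.006457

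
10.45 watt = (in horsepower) 0.01401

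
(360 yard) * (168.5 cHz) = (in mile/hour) 1241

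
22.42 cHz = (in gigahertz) 2.242e-10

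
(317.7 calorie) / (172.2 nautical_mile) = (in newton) 0.004168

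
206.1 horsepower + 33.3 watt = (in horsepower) 206.1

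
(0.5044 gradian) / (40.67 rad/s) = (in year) 6.178e-12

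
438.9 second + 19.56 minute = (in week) 0.002666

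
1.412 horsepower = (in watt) 1053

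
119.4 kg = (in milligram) 1.194e+08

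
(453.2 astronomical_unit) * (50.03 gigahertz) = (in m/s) 3.392e+24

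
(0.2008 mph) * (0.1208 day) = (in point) 2.656e+06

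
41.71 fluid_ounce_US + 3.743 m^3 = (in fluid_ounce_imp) 1.318e+05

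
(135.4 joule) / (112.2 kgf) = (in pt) 348.8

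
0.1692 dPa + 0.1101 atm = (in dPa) 1.116e+05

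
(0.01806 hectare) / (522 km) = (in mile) 2.15e-07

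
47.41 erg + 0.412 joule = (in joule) 0.412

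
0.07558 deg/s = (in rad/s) 0.001319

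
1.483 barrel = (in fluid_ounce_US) 7973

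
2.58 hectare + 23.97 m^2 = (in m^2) 2.582e+04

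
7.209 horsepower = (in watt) 5376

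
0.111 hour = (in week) 0.0006607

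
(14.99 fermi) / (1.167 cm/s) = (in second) 1.284e-12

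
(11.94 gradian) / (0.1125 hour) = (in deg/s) 0.02653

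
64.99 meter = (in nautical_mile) 0.03509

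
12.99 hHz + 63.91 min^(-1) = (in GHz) 1.3e-06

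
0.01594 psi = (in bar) 0.001099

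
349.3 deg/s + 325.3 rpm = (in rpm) 383.5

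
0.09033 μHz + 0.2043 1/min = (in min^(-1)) 0.2043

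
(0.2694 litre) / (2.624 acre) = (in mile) 1.576e-11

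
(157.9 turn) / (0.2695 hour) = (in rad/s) 1.023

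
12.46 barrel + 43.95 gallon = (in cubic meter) 2.147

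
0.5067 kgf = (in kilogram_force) 0.5067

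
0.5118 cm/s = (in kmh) 0.01842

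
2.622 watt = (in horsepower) 0.003516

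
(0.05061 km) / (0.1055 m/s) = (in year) 1.521e-05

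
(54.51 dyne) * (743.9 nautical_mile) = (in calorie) 179.5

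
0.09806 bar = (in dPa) 9.806e+04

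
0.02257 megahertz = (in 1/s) 2.257e+04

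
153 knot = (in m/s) 78.71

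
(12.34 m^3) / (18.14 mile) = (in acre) 1.045e-07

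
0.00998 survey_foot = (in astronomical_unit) 2.033e-14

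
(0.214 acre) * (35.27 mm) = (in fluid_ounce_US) 1.033e+06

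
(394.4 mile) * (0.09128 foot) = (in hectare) 1.766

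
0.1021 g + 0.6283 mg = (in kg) 0.0001027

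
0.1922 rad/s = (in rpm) 1.835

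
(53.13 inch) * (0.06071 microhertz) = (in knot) 1.593e-07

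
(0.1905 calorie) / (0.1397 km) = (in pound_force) 0.001283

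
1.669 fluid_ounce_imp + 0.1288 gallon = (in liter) 0.535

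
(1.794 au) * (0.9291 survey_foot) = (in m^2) 7.6e+10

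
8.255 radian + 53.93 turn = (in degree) 1.989e+04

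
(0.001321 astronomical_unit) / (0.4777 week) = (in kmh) 2462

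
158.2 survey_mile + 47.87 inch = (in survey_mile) 158.2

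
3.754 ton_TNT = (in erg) 1.571e+17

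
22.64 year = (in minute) 1.19e+07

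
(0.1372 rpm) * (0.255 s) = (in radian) 0.003664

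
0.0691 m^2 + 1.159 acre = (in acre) 1.159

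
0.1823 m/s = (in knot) 0.3544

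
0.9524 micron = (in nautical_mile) 5.143e-10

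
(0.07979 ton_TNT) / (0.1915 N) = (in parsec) 5.65e-08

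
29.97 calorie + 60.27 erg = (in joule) 125.4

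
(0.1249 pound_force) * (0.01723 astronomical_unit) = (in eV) 8.938e+27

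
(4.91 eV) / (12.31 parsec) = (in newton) 2.071e-36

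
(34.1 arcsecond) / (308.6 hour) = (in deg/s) 8.526e-09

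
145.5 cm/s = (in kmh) 5.238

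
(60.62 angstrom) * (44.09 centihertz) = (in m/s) 2.673e-09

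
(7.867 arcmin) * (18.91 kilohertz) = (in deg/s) 2479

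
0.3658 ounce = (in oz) 0.3658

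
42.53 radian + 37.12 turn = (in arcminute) 9.48e+05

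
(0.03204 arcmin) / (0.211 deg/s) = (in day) 2.929e-08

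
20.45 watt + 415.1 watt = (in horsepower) 0.5841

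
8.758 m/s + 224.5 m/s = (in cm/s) 2.333e+04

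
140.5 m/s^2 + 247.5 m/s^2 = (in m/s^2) 388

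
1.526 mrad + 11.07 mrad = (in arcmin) 43.3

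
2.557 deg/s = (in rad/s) 0.04463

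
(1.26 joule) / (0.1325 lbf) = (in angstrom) 2.138e+10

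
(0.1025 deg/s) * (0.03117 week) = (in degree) 1932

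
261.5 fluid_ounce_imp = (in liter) 7.43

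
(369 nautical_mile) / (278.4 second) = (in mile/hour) 5491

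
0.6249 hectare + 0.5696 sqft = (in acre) 1.544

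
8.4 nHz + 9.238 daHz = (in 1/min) 5543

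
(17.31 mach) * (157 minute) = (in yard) 6.072e+07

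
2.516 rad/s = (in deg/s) 144.2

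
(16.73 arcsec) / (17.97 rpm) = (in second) 4.31e-05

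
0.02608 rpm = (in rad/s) 0.002731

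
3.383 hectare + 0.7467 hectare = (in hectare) 4.13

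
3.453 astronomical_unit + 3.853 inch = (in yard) 5.649e+11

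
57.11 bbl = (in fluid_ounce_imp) 3.196e+05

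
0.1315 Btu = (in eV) 8.659e+20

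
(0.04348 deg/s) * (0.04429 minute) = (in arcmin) 6.933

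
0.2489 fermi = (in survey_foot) 8.166e-16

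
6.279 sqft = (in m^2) 0.5833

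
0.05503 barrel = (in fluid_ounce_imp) 307.9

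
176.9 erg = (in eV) 1.104e+14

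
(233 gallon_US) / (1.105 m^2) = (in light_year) 8.437e-17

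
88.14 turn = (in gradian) 3.526e+04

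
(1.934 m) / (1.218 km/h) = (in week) 9.451e-06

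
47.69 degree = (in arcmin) 2861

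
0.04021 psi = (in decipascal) 2772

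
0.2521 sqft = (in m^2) 0.02342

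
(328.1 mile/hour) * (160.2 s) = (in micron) 2.35e+10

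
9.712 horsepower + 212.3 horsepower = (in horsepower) 222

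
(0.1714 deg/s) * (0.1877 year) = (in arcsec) 3.652e+09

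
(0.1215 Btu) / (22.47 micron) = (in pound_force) 1.283e+06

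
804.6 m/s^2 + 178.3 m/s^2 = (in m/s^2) 982.9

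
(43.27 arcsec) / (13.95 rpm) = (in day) 1.662e-09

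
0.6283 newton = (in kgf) 0.06407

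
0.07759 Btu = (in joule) 81.86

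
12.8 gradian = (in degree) 11.52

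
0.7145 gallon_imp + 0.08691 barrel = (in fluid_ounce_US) 577.1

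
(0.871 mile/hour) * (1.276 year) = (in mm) 1.567e+10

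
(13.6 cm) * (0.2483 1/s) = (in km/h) 0.1216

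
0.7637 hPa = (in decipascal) 763.7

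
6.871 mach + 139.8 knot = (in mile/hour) 5394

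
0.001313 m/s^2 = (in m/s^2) 0.001313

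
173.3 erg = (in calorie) 4.142e-06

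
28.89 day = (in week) 4.127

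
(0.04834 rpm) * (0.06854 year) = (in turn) 1741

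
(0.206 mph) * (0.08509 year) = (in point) 7.005e+08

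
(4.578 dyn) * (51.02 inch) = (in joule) 5.933e-05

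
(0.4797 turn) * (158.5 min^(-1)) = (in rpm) 76.03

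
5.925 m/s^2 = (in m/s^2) 5.925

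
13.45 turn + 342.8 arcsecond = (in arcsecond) 1.743e+07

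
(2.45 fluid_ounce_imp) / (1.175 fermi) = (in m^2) 5.924e+10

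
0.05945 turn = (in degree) 21.4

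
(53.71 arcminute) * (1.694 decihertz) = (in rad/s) 0.002647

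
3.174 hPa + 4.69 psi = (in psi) 4.736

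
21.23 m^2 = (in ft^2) 228.5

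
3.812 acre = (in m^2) 1.543e+04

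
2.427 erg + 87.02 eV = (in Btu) 2.3e-10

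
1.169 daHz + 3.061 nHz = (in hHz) 0.1169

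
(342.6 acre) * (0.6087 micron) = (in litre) 843.9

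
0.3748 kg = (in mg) 3.748e+05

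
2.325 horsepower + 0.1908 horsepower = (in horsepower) 2.516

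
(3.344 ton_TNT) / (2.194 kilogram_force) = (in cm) 6.503e+10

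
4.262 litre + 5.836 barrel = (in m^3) 0.9321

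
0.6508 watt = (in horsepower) 0.0008727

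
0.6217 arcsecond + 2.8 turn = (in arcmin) 6.048e+04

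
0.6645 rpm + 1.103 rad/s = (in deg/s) 67.18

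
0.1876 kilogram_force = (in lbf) 0.4136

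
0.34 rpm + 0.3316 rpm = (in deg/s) 4.03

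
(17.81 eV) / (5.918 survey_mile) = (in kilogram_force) 3.055e-23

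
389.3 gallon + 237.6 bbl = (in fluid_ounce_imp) 1.381e+06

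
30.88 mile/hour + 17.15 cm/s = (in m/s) 13.98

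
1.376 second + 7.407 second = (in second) 8.783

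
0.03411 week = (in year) 0.0006542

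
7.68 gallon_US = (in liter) 29.07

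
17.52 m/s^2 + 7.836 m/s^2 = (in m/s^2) 25.36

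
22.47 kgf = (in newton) 220.4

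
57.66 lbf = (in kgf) 26.15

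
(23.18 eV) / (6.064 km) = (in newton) 6.124e-22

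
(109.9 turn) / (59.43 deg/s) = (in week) 0.001101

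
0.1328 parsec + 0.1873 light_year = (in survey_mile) 3.647e+12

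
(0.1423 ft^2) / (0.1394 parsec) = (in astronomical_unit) 2.054e-29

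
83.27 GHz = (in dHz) 8.327e+11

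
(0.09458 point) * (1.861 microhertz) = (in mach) 1.824e-13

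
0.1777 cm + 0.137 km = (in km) 0.137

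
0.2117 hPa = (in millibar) 0.2117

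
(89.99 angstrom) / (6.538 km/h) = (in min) 8.258e-11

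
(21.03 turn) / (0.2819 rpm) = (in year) 0.0001419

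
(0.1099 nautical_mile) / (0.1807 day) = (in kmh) 0.04693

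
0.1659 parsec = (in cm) 5.119e+17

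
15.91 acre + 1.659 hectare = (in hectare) 8.098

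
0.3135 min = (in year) 5.965e-07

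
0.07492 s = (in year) 2.376e-09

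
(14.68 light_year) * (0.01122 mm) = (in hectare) 1.558e+08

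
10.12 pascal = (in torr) 0.07591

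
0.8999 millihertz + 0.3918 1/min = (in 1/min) 0.4458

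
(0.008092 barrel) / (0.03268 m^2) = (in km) 3.937e-05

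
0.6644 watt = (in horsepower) 0.000891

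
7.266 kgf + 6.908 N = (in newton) 78.16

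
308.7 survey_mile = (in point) 1.408e+09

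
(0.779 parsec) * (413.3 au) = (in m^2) 1.486e+30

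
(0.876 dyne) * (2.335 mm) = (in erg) 0.2045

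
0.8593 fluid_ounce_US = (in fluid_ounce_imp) 0.8944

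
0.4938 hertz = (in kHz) 0.0004938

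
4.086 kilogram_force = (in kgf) 4.086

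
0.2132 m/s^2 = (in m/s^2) 0.2132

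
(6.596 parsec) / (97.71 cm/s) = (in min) 3.472e+15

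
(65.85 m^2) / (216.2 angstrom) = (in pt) 8.634e+12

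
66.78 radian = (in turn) 10.63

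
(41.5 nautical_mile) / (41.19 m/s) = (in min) 31.1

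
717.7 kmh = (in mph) 446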